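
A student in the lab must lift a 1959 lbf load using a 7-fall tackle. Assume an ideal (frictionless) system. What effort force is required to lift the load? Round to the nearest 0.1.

279.9 lbf

Block-and-tackle MA = number of supporting rope parts = 7.
Effort = load / MA = 1959 / 7 = 279.86 lbf.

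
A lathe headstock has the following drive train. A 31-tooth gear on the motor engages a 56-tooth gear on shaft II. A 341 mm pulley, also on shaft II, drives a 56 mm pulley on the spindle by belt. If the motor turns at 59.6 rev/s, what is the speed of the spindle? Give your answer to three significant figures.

Gear mesh: ratio = 56/31 = 1.8065, so shaft II turns at 59.6 / 1.8065 = 32.993 rev/s.
Belt: ratio = 56/341 = 0.16422, so the spindle turns at 32.993 / 0.16422 = 200.9 rev/s.

201 rev/s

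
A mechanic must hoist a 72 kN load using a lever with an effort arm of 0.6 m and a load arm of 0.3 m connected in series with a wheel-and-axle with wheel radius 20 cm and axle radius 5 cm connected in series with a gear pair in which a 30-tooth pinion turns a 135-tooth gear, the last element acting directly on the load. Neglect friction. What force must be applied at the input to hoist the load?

2 kN

Lever MA = effort arm / load arm = 0.6/0.3 = 2.
Wheel-and-axle MA = R/r = 20/5 = 4.
Gear pair MA = 135/30 = 4.5.
Combined ideal MA = 2 × 4 × 4.5 = 36.
Effort = load / MA = 72 / 36 = 2 kN.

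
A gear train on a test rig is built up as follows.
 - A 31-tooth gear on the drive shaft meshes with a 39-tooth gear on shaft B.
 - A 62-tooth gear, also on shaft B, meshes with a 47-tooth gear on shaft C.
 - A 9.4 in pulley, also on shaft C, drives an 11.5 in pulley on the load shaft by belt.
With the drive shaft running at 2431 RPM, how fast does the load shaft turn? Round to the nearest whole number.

gear mesh 39/31 = 1.2581 → 2431/1.2581 = 1932.3 RPM
gear mesh 47/62 = 0.75806 → 1932.3/0.75806 = 2549 RPM
belt 11.5/9.4 = 1.2234 → 2549/1.2234 = 2083.6 RPM

2084 RPM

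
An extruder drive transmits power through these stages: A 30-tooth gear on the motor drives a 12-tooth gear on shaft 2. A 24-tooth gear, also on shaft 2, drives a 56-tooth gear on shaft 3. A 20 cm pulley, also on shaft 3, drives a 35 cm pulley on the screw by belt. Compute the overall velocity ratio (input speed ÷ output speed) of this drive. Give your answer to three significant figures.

Each stage contributes driven/driver: gear mesh 12/30 = 0.4, gear mesh 56/24 = 2.3333, belt 35/20 = 1.75.
Overall: 0.4 × 2.3333 × 1.75 = 1.6333.

1.63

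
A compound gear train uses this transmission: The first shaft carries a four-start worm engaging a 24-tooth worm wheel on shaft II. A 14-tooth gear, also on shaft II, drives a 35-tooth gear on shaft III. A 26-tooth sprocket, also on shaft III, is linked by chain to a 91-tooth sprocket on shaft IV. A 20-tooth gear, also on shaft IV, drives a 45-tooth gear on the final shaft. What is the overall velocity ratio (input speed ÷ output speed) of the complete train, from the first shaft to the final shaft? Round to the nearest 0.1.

Each stage contributes driven/driver: worm 24/4 = 6, gear mesh 35/14 = 2.5, chain 91/26 = 3.5, gear mesh 45/20 = 2.25.
Overall: 6 × 2.5 × 3.5 × 2.25 = 118.12.

118.1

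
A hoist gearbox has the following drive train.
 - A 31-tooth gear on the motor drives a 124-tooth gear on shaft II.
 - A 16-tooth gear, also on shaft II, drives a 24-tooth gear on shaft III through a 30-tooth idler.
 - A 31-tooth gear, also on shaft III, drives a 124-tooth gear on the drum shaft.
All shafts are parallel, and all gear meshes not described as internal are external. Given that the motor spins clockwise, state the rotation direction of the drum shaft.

the motor → shaft II: external mesh, 1 reversal → CCW.
shaft II → shaft III: driver → idler → driven is 2 external meshes, 2 reversals → CCW.
shaft III → the drum shaft: external mesh, 1 reversal → CW.
4 reversals in total — an even number — so the drum shaft turns the same way as the motor.

clockwise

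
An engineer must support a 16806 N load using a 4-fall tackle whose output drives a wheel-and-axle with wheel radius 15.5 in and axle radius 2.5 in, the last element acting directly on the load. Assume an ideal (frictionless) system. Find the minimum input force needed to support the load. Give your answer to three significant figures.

Block-and-tackle MA = number of supporting rope parts = 4.
Wheel-and-axle MA = R/r = 15.5/2.5 = 6.2.
Combined ideal MA = 4 × 6.2 = 24.8.
Effort = load / MA = 16806 / 24.8 = 677.66 N.

678 N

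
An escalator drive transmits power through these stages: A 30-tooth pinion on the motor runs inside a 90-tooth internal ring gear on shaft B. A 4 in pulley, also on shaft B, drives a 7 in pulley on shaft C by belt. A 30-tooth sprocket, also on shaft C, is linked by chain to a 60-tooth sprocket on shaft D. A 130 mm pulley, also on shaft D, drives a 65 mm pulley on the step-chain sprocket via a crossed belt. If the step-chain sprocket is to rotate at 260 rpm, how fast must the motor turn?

1365 rpm

Overall ratio R = 3 × 1.75 × 2 × 0.5 = 5.25.
Required input speed = output speed × R = 260 × 5.25 = 1365 rpm.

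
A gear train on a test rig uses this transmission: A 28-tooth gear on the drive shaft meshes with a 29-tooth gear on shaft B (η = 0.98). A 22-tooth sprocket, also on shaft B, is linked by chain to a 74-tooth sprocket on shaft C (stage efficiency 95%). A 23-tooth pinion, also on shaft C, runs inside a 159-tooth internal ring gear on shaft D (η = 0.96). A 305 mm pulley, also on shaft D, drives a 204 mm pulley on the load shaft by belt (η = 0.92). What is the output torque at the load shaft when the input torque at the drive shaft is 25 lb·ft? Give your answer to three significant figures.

331 lb·ft

gear mesh 29/28 = 1.0357 → τ = 25·1.0357·0.98 = 25.375 lb·ft
chain 74/22 = 3.3636 → τ = 25.375·3.3636·0.95 = 81.085 lb·ft
internal gear 159/23 = 6.913 → τ = 81.085·6.913·0.96 = 538.12 lb·ft
belt 204/305 = 0.66885 → τ = 538.12·0.66885·0.92 = 331.13 lb·ft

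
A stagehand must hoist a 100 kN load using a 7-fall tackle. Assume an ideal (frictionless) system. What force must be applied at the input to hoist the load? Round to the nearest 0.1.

Block-and-tackle MA = number of supporting rope parts = 7.
Effort = load / MA = 100 / 7 = 14.286 kN.

14.3 kN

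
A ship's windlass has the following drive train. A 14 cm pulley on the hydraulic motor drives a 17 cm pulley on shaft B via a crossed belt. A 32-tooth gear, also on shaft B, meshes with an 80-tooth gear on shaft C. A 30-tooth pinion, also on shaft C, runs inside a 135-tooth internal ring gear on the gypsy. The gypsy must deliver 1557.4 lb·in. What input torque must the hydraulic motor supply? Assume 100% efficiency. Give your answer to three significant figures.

Overall ratio R = 1.2143 × 2.5 × 4.5 = 13.661.
Input torque = output torque / R = 1557.4 / 13.661 = 114.01 lb·in.

114 lb·in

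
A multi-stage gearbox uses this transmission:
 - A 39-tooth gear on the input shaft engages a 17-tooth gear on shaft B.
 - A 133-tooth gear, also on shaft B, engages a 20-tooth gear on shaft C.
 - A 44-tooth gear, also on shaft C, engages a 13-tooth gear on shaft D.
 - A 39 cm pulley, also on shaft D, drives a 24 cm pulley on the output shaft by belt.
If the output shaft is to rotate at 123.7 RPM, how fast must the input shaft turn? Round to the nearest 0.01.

Overall ratio R = 0.4359 × 0.15038 × 0.29545 × 0.61538 = 0.011918.
Required input speed = output speed × R = 123.7 × 0.011918 = 1.4742 RPM.

1.47 RPM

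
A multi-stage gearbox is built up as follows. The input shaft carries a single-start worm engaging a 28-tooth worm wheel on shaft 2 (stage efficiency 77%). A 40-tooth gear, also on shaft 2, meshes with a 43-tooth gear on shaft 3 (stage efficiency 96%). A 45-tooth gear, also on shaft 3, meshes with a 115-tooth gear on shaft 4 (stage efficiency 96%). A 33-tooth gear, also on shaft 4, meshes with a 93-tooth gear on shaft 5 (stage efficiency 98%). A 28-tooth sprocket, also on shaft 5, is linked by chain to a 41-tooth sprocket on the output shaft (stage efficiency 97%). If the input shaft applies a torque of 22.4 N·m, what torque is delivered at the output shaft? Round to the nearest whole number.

4797 N·m

Worm: ratio = 28/1 = 28; torque at shaft 2 = 22.4 × 28 × 0.77 = 482.94 N·m.
Gear mesh: ratio = 43/40 = 1.075; torque at shaft 3 = 482.94 × 1.075 × 0.96 = 498.4 N·m.
Gear mesh: ratio = 115/45 = 2.5556; torque at shaft 4 = 498.4 × 2.5556 × 0.96 = 1222.7 N·m.
Gear mesh: ratio = 93/33 = 2.8182; torque at shaft 5 = 1222.7 × 2.8182 × 0.98 = 3377 N·m.
Chain: ratio = 41/28 = 1.4643; torque at the output shaft = 3377 × 1.4643 × 0.97 = 4796.5 N·m.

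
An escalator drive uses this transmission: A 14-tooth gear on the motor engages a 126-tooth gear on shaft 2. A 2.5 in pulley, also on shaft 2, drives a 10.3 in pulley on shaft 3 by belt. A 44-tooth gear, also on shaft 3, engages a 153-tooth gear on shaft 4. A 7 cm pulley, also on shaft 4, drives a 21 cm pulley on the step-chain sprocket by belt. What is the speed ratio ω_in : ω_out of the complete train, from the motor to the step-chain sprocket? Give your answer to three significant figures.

Each stage contributes driven/driver: gear mesh 126/14 = 9, belt 10.3/2.5 = 4.12, gear mesh 153/44 = 3.4773, belt 21/7 = 3.
Overall: 9 × 4.12 × 3.4773 × 3 = 386.81.

387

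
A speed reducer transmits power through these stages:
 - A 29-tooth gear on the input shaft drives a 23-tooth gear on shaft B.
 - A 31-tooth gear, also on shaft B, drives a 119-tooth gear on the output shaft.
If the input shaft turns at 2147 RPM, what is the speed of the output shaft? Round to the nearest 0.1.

Gear mesh: ratio = 23/29 = 0.7931, so shaft B turns at 2147 / 0.7931 = 2707.1 RPM.
Gear mesh: ratio = 119/31 = 3.8387, so the output shaft turns at 2707.1 / 3.8387 = 705.21 RPM.

705.2 RPM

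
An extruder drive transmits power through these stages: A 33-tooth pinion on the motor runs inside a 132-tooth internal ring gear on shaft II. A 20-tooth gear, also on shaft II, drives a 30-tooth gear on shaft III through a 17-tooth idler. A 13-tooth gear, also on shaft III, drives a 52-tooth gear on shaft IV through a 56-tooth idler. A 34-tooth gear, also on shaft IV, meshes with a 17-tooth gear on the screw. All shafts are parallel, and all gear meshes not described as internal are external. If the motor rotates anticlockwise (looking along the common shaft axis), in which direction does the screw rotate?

the motor → shaft II: internal mesh, same direction → CCW.
shaft II → shaft III: driver → idler → driven is 2 external meshes, 2 reversals → CCW.
shaft III → shaft IV: driver → idler → driven is 2 external meshes, 2 reversals → CCW.
shaft IV → the screw: external mesh, 1 reversal → CW.
5 reversals in total — an odd number — so the screw turns opposite to the motor.

clockwise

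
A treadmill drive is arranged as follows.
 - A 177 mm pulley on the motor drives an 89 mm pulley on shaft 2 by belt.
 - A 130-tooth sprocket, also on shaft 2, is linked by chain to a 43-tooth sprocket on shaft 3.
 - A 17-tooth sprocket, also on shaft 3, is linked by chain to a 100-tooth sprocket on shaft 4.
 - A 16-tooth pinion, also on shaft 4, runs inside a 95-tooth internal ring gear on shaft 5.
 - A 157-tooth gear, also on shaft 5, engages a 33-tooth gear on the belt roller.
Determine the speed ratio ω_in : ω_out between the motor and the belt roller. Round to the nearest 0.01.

Each stage contributes driven/driver: belt 89/177 = 0.50282, chain 43/130 = 0.33077, chain 100/17 = 5.8824, internal gear 95/16 = 5.9375, gear mesh 33/157 = 0.21019.
Overall: 0.50282 × 0.33077 × 5.8824 × 5.9375 × 0.21019 = 1.221.

1.22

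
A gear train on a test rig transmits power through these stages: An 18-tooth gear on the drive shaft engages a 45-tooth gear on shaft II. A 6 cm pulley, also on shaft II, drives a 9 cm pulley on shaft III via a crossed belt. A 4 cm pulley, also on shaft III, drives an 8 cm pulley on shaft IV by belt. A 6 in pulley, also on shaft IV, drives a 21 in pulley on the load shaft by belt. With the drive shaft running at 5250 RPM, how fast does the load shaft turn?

Gear mesh: ratio = 45/18 = 2.5, so shaft II turns at 5250 / 2.5 = 2100 RPM.
Belt: ratio = 9/6 = 1.5, so shaft III turns at 2100 / 1.5 = 1400 RPM.
Belt: ratio = 8/4 = 2, so shaft IV turns at 1400 / 2 = 700 RPM.
Belt: ratio = 21/6 = 3.5, so the load shaft turns at 700 / 3.5 = 200 RPM.

200 RPM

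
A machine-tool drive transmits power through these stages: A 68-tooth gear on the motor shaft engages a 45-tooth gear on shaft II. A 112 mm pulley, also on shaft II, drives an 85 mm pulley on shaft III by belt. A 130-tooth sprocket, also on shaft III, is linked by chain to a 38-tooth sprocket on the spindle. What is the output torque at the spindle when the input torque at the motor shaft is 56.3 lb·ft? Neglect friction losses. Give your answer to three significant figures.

8.27 lb·ft

gear mesh 45/68 = 0.66176 → τ = 56.3·0.66176 = 37.257 lb·ft
belt 85/112 = 0.75893 → τ = 37.257·0.75893 = 28.276 lb·ft
chain 38/130 = 0.29231 → τ = 28.276·0.29231 = 8.2652 lb·ft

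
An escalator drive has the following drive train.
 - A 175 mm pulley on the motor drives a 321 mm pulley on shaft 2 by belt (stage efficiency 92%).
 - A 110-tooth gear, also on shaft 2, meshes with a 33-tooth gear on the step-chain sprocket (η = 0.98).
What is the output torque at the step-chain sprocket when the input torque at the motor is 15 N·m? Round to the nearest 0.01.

After the belt (321/175): 15 × 1.8343 × 0.92 = 25.313 N·m
After the gear mesh (33/110): 25.313 × 0.3 × 0.98 = 7.4421 N·m

7.44 N·m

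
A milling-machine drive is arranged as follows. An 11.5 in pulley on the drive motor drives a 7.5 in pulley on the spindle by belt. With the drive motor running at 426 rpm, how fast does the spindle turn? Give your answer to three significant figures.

653 rpm

Belt: ratio = 7.5/11.5 = 0.65217, so the spindle turns at 426 / 0.65217 = 653.2 rpm.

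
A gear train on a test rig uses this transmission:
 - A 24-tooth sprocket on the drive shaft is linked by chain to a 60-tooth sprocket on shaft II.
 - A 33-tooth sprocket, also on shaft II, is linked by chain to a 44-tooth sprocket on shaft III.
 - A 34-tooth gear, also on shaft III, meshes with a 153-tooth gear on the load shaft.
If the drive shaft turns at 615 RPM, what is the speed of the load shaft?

the drive shaft → shaft II (chain, 60/24): 615 ÷ 2.5 = 246 RPM
shaft II → shaft III (chain, 44/33): 246 ÷ 1.3333 = 184.5 RPM
shaft III → the load shaft (gear mesh, 153/34): 184.5 ÷ 4.5 = 41 RPM

41 RPM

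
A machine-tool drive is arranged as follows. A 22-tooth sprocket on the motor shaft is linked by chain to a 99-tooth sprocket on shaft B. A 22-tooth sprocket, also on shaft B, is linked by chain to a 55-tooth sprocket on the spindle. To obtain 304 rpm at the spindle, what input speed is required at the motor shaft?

3420 rpm

Overall ratio R = 4.5 × 2.5 = 11.25.
Required input speed = output speed × R = 304 × 11.25 = 3420 rpm.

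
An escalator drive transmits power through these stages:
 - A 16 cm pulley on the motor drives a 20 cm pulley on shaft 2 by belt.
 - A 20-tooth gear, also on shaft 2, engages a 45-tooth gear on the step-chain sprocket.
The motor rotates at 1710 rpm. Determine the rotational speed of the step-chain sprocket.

Belt: ratio = 20/16 = 1.25, so shaft 2 turns at 1710 / 1.25 = 1368 rpm.
Gear mesh: ratio = 45/20 = 2.25, so the step-chain sprocket turns at 1368 / 2.25 = 608 rpm.

608 rpm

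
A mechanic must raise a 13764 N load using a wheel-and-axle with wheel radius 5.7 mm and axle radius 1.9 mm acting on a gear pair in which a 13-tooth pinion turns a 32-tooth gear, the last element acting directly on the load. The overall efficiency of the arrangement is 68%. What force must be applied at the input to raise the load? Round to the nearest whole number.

2741 N

Wheel-and-axle MA = R/r = 5.7/1.9 = 3.
Gear pair MA = 32/13 = 2.4615.
Combined ideal MA = 3 × 2.4615 = 7.3846.
Actual MA = 7.3846 × 0.68 = 5.0215.
Effort = load / actual MA = 13764 / 5.0215 = 2741 N.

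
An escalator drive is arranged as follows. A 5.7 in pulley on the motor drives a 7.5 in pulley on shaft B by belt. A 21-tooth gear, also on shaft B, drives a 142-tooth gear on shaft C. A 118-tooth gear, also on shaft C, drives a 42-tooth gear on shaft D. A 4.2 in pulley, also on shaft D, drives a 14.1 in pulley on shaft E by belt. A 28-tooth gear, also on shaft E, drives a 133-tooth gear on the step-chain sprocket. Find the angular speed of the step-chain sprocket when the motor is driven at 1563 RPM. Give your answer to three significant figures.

belt 7.5/5.7 = 1.3158 → 1563/1.3158 = 1187.9 RPM
gear mesh 142/21 = 6.7619 → 1187.9/6.7619 = 175.67 RPM
gear mesh 42/118 = 0.35593 → 175.67/0.35593 = 493.56 RPM
belt 14.1/4.2 = 3.3571 → 493.56/3.3571 = 147.02 RPM
gear mesh 133/28 = 4.75 → 147.02/4.75 = 30.951 RPM

31.0 RPM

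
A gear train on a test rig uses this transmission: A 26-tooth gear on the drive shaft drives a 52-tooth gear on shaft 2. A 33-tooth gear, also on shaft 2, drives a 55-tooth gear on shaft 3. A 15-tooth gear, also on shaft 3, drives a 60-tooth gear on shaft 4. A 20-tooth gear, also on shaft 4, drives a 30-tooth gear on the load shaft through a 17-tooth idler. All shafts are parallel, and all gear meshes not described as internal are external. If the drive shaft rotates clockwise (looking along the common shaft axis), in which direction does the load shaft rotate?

the drive shaft → shaft 2: external mesh, 1 reversal → CCW.
shaft 2 → shaft 3: external mesh, 1 reversal → CW.
shaft 3 → shaft 4: external mesh, 1 reversal → CCW.
shaft 4 → the load shaft: driver → idler → driven is 2 external meshes, 2 reversals → CCW.
5 reversals in total — an odd number — so the load shaft turns opposite to the drive shaft.

counterclockwise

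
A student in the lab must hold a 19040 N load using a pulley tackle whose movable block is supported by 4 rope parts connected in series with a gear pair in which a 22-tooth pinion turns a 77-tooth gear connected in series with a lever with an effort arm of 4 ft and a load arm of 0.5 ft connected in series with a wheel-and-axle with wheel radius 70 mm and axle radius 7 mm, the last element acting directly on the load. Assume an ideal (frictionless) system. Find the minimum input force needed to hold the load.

17 N

Block-and-tackle MA = number of supporting rope parts = 4.
Gear pair MA = 77/22 = 3.5.
Lever MA = effort arm / load arm = 4/0.5 = 8.
Wheel-and-axle MA = R/r = 70/7 = 10.
Combined ideal MA = 4 × 3.5 × 8 × 10 = 1120.
Effort = load / MA = 19040 / 1120 = 17 N.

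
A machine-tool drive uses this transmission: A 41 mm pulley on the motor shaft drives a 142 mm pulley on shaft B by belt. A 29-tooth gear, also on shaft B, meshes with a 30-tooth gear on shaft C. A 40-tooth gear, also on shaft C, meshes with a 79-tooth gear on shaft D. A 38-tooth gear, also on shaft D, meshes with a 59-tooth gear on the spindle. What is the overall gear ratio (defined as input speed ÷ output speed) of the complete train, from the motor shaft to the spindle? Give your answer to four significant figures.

Each stage contributes driven/driver: belt 142/41 = 3.4634, gear mesh 30/29 = 1.0345, gear mesh 79/40 = 1.975, gear mesh 59/38 = 1.5526.
Overall: 3.4634 × 1.0345 × 1.975 × 1.5526 = 10.987.

10.99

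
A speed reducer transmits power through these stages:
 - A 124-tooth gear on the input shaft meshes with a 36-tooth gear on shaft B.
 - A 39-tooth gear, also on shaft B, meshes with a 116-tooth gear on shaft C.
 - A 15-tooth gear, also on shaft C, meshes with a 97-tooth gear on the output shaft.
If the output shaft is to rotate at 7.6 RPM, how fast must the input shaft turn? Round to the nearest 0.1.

42.4 RPM

Overall ratio R = 0.29032 × 2.9744 × 6.4667 = 5.5841.
Required input speed = output speed × R = 7.6 × 5.5841 = 42.439 RPM.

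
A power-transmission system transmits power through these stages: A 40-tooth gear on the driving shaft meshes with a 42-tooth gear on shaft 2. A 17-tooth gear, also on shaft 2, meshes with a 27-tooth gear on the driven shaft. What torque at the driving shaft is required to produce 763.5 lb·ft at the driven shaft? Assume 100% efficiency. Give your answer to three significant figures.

Overall ratio R = 1.05 × 1.5882 = 1.6676.
Input torque = output torque / R = 763.5 / 1.6676 = 457.83 lb·ft.

458 lb·ft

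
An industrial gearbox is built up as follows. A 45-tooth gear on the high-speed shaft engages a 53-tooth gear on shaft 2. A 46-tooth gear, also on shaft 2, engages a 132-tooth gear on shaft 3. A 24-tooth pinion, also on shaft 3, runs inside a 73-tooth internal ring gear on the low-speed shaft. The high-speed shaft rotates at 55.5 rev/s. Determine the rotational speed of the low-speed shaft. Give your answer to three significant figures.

5.40 rev/s

Gear mesh: ratio = 53/45 = 1.1778, so shaft 2 turns at 55.5 / 1.1778 = 47.123 rev/s.
Gear mesh: ratio = 132/46 = 2.8696, so shaft 3 turns at 47.123 / 2.8696 = 16.422 rev/s.
Internal gear: ratio = 73/24 = 3.0417, so the low-speed shaft turns at 16.422 / 3.0417 = 5.3989 rev/s.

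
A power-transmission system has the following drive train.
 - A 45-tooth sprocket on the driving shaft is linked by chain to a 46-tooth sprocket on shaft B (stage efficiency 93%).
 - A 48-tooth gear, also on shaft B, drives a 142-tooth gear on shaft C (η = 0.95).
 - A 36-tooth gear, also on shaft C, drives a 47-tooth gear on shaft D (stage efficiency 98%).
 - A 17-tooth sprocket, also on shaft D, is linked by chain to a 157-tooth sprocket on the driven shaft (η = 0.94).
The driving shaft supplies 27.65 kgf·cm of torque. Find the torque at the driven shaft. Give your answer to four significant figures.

820.5 kgf·cm

Chain: ratio = 46/45 = 1.0222; torque at shaft B = 27.65 × 1.0222 × 0.93 = 26.286 kgf·cm.
Gear mesh: ratio = 142/48 = 2.9583; torque at shaft C = 26.286 × 2.9583 × 0.95 = 73.874 kgf·cm.
Gear mesh: ratio = 47/36 = 1.3056; torque at shaft D = 73.874 × 1.3056 × 0.98 = 94.518 kgf·cm.
Chain: ratio = 157/17 = 9.2353; torque at the driven shaft = 94.518 × 9.2353 × 0.94 = 820.53 kgf·cm.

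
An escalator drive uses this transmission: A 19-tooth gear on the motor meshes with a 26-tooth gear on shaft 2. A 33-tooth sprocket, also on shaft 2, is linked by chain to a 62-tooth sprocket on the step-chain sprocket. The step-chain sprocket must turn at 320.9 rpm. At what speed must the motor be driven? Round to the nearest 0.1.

Overall ratio R = 1.3684 × 1.8788 = 2.571.
Required input speed = output speed × R = 320.9 × 2.571 = 825.03 rpm.

825.0 rpm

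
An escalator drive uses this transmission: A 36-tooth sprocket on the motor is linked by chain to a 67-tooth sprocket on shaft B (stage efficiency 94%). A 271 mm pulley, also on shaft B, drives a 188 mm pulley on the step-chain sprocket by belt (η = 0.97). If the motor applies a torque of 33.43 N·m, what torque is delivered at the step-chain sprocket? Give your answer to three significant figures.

After the chain (67/36): 33.43 × 1.8611 × 0.94 = 58.484 N·m
After the belt (188/271): 58.484 × 0.69373 × 0.97 = 39.355 N·m

39.4 N·m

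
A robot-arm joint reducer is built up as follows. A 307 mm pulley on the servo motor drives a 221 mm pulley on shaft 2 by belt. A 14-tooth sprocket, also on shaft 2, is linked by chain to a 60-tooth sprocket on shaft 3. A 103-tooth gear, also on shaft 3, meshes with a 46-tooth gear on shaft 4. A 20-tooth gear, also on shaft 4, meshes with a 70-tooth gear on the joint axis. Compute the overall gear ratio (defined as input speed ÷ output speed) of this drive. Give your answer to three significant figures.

Each stage contributes driven/driver: belt 221/307 = 0.71987, chain 60/14 = 4.2857, gear mesh 46/103 = 0.4466, gear mesh 70/20 = 3.5.
Overall: 0.71987 × 4.2857 × 0.4466 × 3.5 = 4.8224.

4.82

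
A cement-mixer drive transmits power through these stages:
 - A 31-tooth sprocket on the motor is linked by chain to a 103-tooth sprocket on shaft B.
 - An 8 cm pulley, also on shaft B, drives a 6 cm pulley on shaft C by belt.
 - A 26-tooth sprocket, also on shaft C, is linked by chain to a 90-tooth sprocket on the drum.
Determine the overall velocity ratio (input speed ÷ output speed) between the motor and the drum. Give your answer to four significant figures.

Each stage contributes driven/driver: chain 103/31 = 3.3226, belt 6/8 = 0.75, chain 90/26 = 3.4615.
Overall: 3.3226 × 0.75 × 3.4615 = 8.6259.

8.626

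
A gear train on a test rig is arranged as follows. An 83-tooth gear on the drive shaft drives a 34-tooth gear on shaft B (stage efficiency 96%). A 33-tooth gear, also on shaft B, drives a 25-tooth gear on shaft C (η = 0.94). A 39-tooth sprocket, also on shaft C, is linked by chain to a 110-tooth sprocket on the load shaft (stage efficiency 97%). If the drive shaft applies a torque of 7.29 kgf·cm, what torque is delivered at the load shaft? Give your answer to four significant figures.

5.585 kgf·cm

gear mesh 34/83 = 0.40964 → τ = 7.29·0.40964·0.96 = 2.8668 kgf·cm
gear mesh 25/33 = 0.75758 → τ = 2.8668·0.75758·0.94 = 2.0415 kgf·cm
chain 110/39 = 2.8205 → τ = 2.0415·2.8205·0.97 = 5.5854 kgf·cm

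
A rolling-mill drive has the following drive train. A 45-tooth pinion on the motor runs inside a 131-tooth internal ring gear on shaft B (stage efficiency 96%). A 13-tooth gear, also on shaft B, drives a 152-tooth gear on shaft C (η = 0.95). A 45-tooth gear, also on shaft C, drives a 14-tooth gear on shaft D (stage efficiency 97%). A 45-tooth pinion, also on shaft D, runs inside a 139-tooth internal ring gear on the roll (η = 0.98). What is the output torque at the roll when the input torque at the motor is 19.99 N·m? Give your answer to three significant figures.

567 N·m

After the internal gear (131/45): 19.99 × 2.9111 × 0.96 = 55.865 N·m
After the gear mesh (152/13): 55.865 × 11.692 × 0.95 = 620.54 N·m
After the gear mesh (14/45): 620.54 × 0.31111 × 0.97 = 187.26 N·m
After the internal gear (139/45): 187.26 × 3.0889 × 0.98 = 566.87 N·m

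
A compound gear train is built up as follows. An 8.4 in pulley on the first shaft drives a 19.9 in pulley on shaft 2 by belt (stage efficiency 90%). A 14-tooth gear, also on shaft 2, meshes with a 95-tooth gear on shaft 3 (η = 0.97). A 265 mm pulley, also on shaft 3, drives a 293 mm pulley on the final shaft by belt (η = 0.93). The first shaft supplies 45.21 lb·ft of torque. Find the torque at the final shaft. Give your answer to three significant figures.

Belt: ratio = 19.9/8.4 = 2.369; torque at shaft 2 = 45.21 × 2.369 × 0.90 = 96.394 lb·ft.
Gear mesh: ratio = 95/14 = 6.7857; torque at shaft 3 = 96.394 × 6.7857 × 0.97 = 634.48 lb·ft.
Belt: ratio = 293/265 = 1.1057; torque at the final shaft = 634.48 × 1.1057 × 0.93 = 652.41 lb·ft.

652 lb·ft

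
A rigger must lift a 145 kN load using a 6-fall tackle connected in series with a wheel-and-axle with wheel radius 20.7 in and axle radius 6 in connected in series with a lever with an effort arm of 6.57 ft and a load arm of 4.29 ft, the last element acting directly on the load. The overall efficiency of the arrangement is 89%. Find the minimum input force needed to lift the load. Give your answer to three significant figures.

5.14 kN

Block-and-tackle MA = number of supporting rope parts = 6.
Wheel-and-axle MA = R/r = 20.7/6 = 3.45.
Lever MA = effort arm / load arm = 6.57/4.29 = 1.5315.
Combined ideal MA = 6 × 3.45 × 1.5315 = 31.701.
Actual MA = 31.701 × 0.89 = 28.214.
Effort = load / actual MA = 145 / 28.214 = 5.1392 kN.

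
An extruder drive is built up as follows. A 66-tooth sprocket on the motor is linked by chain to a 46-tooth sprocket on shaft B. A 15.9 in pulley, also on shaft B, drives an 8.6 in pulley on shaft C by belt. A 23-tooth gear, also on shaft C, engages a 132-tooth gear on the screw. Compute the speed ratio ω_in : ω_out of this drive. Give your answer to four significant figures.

2.164

Each stage contributes driven/driver: chain 46/66 = 0.69697, belt 8.6/15.9 = 0.54088, gear mesh 132/23 = 5.7391.
Overall: 0.69697 × 0.54088 × 5.7391 = 2.1635.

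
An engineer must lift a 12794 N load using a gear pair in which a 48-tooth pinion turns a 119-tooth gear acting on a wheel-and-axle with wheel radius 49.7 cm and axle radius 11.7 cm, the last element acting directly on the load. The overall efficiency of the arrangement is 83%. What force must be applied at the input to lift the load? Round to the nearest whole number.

Gear pair MA = 119/48 = 2.4792.
Wheel-and-axle MA = R/r = 49.7/11.7 = 4.2479.
Combined ideal MA = 2.4792 × 4.2479 = 10.531.
Actual MA = 10.531 × 0.83 = 8.7409.
Effort = load / actual MA = 12794 / 8.7409 = 1463.7 N.

1464 N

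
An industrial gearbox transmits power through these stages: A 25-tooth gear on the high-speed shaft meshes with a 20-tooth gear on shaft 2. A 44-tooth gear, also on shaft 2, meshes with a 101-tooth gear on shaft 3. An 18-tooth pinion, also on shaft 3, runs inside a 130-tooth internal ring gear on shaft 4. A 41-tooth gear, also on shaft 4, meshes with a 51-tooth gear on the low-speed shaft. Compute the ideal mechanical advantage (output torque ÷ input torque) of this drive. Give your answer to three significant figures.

Each stage contributes driven/driver: gear mesh 20/25 = 0.8, gear mesh 101/44 = 2.2955, internal gear 130/18 = 7.2222, gear mesh 51/41 = 1.2439.
Overall: 0.8 × 2.2955 × 7.2222 × 1.2439 = 16.497.

16.5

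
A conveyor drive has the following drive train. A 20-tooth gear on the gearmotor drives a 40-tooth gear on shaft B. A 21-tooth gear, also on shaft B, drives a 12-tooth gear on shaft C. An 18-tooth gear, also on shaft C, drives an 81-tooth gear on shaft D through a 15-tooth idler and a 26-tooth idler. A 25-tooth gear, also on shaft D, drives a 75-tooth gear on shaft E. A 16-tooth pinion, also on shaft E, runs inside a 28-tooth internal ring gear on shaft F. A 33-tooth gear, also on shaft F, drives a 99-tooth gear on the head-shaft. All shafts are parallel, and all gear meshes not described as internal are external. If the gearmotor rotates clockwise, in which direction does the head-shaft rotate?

the gearmotor → shaft B: external mesh, 1 reversal → CCW.
shaft B → shaft C: external mesh, 1 reversal → CW.
shaft C → shaft D: driver → idler → idler → driven is 3 external meshes, 3 reversals → CCW.
shaft D → shaft E: external mesh, 1 reversal → CW.
shaft E → shaft F: internal mesh, same direction → CW.
shaft F → the head-shaft: external mesh, 1 reversal → CCW.
7 reversals in total — an odd number — so the head-shaft turns opposite to the gearmotor.

counterclockwise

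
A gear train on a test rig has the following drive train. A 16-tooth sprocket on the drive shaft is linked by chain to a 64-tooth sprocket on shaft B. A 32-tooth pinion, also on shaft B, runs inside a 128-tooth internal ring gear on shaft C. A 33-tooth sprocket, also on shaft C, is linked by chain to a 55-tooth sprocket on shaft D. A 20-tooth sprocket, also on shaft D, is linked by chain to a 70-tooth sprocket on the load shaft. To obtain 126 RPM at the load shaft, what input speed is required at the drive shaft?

Overall ratio R = 4 × 4 × 1.6667 × 3.5 = 93.333.
Required input speed = output speed × R = 126 × 93.333 = 11760 RPM.

11760 RPM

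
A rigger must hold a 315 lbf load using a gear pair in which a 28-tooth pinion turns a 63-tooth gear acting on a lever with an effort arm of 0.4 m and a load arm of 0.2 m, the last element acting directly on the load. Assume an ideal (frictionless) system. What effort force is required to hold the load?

70 lbf

Gear pair MA = 63/28 = 2.25.
Lever MA = effort arm / load arm = 0.4/0.2 = 2.
Combined ideal MA = 2.25 × 2 = 4.5.
Effort = load / MA = 315 / 4.5 = 70 lbf.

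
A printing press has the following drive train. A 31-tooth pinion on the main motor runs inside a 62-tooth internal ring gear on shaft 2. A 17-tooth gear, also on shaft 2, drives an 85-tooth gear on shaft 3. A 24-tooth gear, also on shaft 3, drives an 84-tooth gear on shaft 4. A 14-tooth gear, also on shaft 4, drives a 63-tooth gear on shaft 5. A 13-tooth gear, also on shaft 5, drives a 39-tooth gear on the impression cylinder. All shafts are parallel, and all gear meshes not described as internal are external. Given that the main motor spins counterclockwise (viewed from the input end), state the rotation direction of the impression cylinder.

the main motor → shaft 2: internal mesh, same direction → CCW.
shaft 2 → shaft 3: external mesh, 1 reversal → CW.
shaft 3 → shaft 4: external mesh, 1 reversal → CCW.
shaft 4 → shaft 5: external mesh, 1 reversal → CW.
shaft 5 → the impression cylinder: external mesh, 1 reversal → CCW.
4 reversals in total — an even number — so the impression cylinder turns the same way as the main motor.

counterclockwise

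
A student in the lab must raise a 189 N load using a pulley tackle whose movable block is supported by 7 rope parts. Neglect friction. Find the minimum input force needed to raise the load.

27 N

Block-and-tackle MA = number of supporting rope parts = 7.
Effort = load / MA = 189 / 7 = 27 N.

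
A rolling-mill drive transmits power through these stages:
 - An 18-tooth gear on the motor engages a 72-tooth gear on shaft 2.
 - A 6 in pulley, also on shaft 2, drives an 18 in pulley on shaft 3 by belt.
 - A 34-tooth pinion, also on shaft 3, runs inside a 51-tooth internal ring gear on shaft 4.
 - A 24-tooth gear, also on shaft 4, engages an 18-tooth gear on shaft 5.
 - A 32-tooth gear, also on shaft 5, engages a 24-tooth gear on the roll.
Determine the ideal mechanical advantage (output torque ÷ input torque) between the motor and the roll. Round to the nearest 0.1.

Each stage contributes driven/driver: gear mesh 72/18 = 4, belt 18/6 = 3, internal gear 51/34 = 1.5, gear mesh 18/24 = 0.75, gear mesh 24/32 = 0.75.
Overall: 4 × 3 × 1.5 × 0.75 × 0.75 = 10.125.

10.1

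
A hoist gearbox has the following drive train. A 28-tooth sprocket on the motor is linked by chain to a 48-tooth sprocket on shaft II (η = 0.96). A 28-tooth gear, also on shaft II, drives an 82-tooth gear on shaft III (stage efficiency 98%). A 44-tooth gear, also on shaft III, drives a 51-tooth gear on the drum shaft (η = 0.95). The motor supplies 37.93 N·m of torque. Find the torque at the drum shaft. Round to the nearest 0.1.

197.3 N·m

After the chain (48/28): 37.93 × 1.7143 × 0.96 = 62.422 N·m
After the gear mesh (82/28): 62.422 × 2.9286 × 0.98 = 179.15 N·m
After the gear mesh (51/44): 179.15 × 1.1591 × 0.95 = 197.27 N·m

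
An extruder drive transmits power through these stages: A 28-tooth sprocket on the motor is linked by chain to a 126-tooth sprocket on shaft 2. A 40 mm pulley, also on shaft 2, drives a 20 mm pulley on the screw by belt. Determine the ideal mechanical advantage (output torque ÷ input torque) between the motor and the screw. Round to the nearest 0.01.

2.25

Each stage contributes driven/driver: chain 126/28 = 4.5, belt 20/40 = 0.5.
Overall: 4.5 × 0.5 = 2.25.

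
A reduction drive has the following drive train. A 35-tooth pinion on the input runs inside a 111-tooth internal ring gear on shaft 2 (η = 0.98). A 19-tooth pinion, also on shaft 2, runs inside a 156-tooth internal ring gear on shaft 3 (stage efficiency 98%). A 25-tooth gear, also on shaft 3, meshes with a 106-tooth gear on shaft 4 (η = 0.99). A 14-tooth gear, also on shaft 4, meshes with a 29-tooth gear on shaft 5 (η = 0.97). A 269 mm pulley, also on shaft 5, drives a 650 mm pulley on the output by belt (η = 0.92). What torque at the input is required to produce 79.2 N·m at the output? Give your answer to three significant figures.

0.169 N·m

Overall ratio R = 3.1714 × 8.2105 × 4.24 × 2.0714 × 2.4164 = 552.62; overall efficiency η = 0.98 × 0.98 × 0.99 × 0.97 × 0.92 = 0.8485.
Input torque = output torque / (R × η) = 79.2 / (552.62 × 0.8485) = 0.16891 N·m.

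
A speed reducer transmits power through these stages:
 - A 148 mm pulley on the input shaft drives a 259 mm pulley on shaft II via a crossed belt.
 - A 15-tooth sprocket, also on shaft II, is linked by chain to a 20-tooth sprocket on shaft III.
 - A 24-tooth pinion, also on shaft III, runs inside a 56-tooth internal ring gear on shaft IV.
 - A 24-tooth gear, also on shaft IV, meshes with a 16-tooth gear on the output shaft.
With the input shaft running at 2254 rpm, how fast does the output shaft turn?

621 rpm

Belt: ratio = 259/148 = 1.75, so shaft II turns at 2254 / 1.75 = 1288 rpm.
Chain: ratio = 20/15 = 1.3333, so shaft III turns at 1288 / 1.3333 = 966 rpm.
Internal gear: ratio = 56/24 = 2.3333, so shaft IV turns at 966 / 2.3333 = 414 rpm.
Gear mesh: ratio = 16/24 = 0.66667, so the output shaft turns at 414 / 0.66667 = 621 rpm.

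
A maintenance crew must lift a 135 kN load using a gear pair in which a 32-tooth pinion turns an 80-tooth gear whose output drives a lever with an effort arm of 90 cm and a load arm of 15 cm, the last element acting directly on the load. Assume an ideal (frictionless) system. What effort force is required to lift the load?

9 kN

Gear pair MA = 80/32 = 2.5.
Lever MA = effort arm / load arm = 90/15 = 6.
Combined ideal MA = 2.5 × 6 = 15.
Effort = load / MA = 135 / 15 = 9 kN.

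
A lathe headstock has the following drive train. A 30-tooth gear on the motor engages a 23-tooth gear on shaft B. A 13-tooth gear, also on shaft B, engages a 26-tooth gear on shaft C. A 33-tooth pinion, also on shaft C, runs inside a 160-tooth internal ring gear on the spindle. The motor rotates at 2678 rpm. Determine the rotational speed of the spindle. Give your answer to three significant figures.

the motor → shaft B (gear mesh, 23/30): 2678 ÷ 0.76667 = 3493 rpm
shaft B → shaft C (gear mesh, 26/13): 3493 ÷ 2 = 1746.5 rpm
shaft C → the spindle (internal gear, 160/33): 1746.5 ÷ 4.8485 = 360.22 rpm

360 rpm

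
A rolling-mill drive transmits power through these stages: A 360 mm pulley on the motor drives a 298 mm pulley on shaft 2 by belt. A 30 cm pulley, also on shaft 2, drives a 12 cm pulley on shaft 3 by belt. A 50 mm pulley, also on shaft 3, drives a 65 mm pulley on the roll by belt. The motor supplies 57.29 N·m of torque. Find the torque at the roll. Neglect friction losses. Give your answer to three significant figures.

24.7 N·m

Belt: ratio = 298/360 = 0.82778; torque at shaft 2 = 57.29 × 0.82778 = 47.423 N·m.
Belt: ratio = 12/30 = 0.4; torque at shaft 3 = 47.423 × 0.4 = 18.969 N·m.
Belt: ratio = 65/50 = 1.3; torque at the roll = 18.969 × 1.3 = 24.66 N·m.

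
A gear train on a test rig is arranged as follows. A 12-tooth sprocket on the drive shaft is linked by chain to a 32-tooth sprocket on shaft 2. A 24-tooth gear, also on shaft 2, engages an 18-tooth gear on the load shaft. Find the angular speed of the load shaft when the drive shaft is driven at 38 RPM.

the drive shaft → shaft 2 (chain, 32/12): 38 ÷ 2.6667 = 14.25 RPM
shaft 2 → the load shaft (gear mesh, 18/24): 14.25 ÷ 0.75 = 19 RPM

19 RPM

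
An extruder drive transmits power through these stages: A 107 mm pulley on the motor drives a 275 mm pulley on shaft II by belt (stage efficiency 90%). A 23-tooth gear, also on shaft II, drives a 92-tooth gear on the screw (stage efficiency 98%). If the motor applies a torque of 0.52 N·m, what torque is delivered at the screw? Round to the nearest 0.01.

4.71 N·m

Belt: ratio = 275/107 = 2.5701; torque at shaft II = 0.52 × 2.5701 × 0.90 = 1.2028 N·m.
Gear mesh: ratio = 92/23 = 4; torque at the screw = 1.2028 × 4 × 0.98 = 4.715 N·m.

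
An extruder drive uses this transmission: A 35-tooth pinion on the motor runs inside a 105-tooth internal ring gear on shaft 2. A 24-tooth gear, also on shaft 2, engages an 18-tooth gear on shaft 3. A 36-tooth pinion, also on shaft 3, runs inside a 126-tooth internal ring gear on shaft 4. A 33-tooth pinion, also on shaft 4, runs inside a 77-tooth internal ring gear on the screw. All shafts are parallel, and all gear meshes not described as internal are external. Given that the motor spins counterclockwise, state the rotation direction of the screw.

the motor → shaft 2: internal mesh, same direction → CCW.
shaft 2 → shaft 3: external mesh, 1 reversal → CW.
shaft 3 → shaft 4: internal mesh, same direction → CW.
shaft 4 → the screw: internal mesh, same direction → CW.
1 reversal in total — an odd number — so the screw turns opposite to the motor.

clockwise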